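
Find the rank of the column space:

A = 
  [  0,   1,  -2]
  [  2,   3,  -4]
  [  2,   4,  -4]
dim(Col(A)) = 3

Row reduce:
Swap R1 ↔ R2
R3 → R3 - (1)·R1
R3 → R3 - (1)·R2
REF = 
  [  2,   3,  -4]
  [  0,   1,  -2]
  [  0,   0,   2]
Pivot columns: 1, 2, 3 → 3 pivots.
dim(Col(A)) = number of pivot columns = 3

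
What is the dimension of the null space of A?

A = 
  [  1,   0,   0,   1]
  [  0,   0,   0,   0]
nullity(A) = 3

Row reduce:
(no row operations needed)
REF = 
  [  1,   0,   0,   1]
  [  0,   0,   0,   0]
Pivot columns: 1 → 1 pivot.
rank(A) = 1, so nullity(A) = 4 - 1 = 3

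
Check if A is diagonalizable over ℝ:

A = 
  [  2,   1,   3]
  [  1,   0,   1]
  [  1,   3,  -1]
Yes

Characteristic polynomial: det(λI - A) = λ³ - λ² - 9λ - 5
By the rational root theorem any rational root is an integer dividing 5; none of those is a root, so p(λ) has no rational roots and hence (being an irreducible cubic) no repeated roots.
Discriminant of the cubic: Δ = 1492
Δ > 0 ⇒ three distinct real eigenvalues: λ ≈ -2.127, -0.6265, 3.753
Three distinct real eigenvalues, so A has 3 independent eigenvectors.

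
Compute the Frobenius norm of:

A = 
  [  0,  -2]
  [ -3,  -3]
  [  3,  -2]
||A||_F = 5.916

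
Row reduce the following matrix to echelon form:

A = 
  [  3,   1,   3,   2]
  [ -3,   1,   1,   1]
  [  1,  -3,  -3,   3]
Row operations:
R2 → R2 + (1)·R1
R3 → R3 - (1/3)·R1
R3 → R3 + (5/3)·R2

Resulting echelon form:
REF = 
  [   3,    1,    3,    2]
  [   0,    2,    4,    3]
  [   0,    0,  8/3, 22/3]

Rank = 3 (number of non-zero pivot rows).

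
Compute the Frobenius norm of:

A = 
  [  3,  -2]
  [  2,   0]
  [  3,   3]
||A||_F = 5.916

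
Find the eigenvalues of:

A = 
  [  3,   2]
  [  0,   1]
tr(A) = 4, det(A) = 3
Characteristic polynomial: λ² - tr(A)λ + det(A) = λ² - 4λ + 3
λ² - 4λ + 3 = (λ - 1)(λ - 3)

λ = 3, 1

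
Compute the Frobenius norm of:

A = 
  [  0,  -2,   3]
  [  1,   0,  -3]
||A||_F = 4.796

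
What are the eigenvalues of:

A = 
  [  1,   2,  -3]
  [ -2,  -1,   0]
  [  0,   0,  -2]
λ = -2, i√3, -i√3  (≈ -2, 0 + 1.732i, 0 - 1.732i)

Characteristic polynomial: det(λI - A) = λ³ + 2λ² + 3λ + 6
Testing integer divisors of the constant term: p(-2) = 0, so (λ + 2) is a factor:
p(λ) = (λ + 2)(λ² + 3)
λ² + 3 = 0  ⇒  λ = (0 ± √((0)² - 4·(3)))/2 = (0 ± √(-12))/2
  = i√3,  -i√3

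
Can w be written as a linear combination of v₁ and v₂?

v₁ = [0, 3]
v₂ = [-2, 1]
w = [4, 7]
Yes

Form the augmented matrix and row-reduce:
[v₁|v₂|w] = 
  [  0,  -2,   4]
  [  3,   1,   7]
Swap R1 ↔ R2
REF = 
  [  3,   1,   7]
  [  0,  -2,   4]

No row of the form [0 0 | nonzero], so the system is consistent. Back-substitution gives c₁ = 3, c₂ = -2: w = (3)·v₁ + (-2)·v₂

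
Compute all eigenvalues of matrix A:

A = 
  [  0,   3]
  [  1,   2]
λ = 3, -1

tr(A) = 2, det(A) = -3
Characteristic polynomial: λ² - tr(A)λ + det(A) = λ² - 2λ - 3
λ² - 2λ - 3 = (λ + 1)(λ - 3)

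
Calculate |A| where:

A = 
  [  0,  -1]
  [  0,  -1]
For a 2×2 matrix, det = ad - bc = (0)(-1) - (-1)(0) = 0

det(A) = 0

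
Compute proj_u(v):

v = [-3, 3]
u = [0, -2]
v·u = (-3)(0) + (3)(-2) = -6
u·u = (0)² + (-2)² = 4
proj_u(v) = (v·u / u·u) × u = (-6/4) × u = (-3/2) × u

proj_u(v) = [0, 3]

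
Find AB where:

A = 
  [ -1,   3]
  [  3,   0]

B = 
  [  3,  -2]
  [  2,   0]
A is 2×2 and B is 2×2, so AB is 2×2. Each entry is (row of A)·(column of B):
AB[1,1] = (-1)(3) + (3)(2) = 3
AB[1,2] = (-1)(-2) + (3)(0) = 2
AB[2,1] = (3)(3) + (0)(2) = 9
AB[2,2] = (3)(-2) + (0)(0) = -6

AB = 
  [  3,   2]
  [  9,  -6]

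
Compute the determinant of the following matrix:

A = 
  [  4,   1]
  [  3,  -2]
For a 2×2 matrix, det = ad - bc = (4)(-2) - (1)(3) = -11

det(A) = -11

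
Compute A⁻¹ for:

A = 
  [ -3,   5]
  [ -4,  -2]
det(A) = (-3)(-2) - (5)(-4) = 26
For a 2×2 matrix, A⁻¹ = (1/det(A)) · [[d, -b], [-c, a]]
    = (1/26) · [[-2, -5], [4, -3]]

A⁻¹ = 
  [-1/13, -5/26]
  [ 2/13, -3/26]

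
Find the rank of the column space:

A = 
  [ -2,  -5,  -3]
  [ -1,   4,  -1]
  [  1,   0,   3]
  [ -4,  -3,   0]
Row reduce:
R2 → R2 - (1/2)·R1
R3 → R3 + (1/2)·R1
R4 → R4 - (2)·R1
R3 → R3 + (5/13)·R2
R4 → R4 - (14/13)·R2
R4 → R4 - (71/22)·R3
REF = 
  [   -2,    -5,    -3]
  [    0,  13/2,   1/2]
  [    0,     0, 22/13]
  [    0,     0,     0]
Pivot columns: 1, 2, 3 → 3 pivots.
dim(Col(A)) = number of pivot columns = 3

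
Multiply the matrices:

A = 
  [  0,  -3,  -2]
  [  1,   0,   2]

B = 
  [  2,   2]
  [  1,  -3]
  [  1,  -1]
A is 2×3 and B is 3×2, so AB is 2×2. Each entry is (row of A)·(column of B):
AB[1,1] = (0)(2) + (-3)(1) + (-2)(1) = -5
AB[1,2] = (0)(2) + (-3)(-3) + (-2)(-1) = 11
AB[2,1] = (1)(2) + (0)(1) + (2)(1) = 4
AB[2,2] = (1)(2) + (0)(-3) + (2)(-1) = 0

AB = 
  [ -5,  11]
  [  4,   0]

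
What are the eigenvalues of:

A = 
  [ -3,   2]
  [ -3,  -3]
λ = -3 + i√6, -3 - i√6  (≈ -3 + 2.449i, -3 - 2.449i)

tr(A) = -6, det(A) = 15
Characteristic polynomial: λ² - tr(A)λ + det(A) = λ² + 6λ + 15
λ² + 6λ + 15 = 0  ⇒  λ = (-6 ± √((6)² - 4·(15)))/2 = (-6 ± √(-24))/2
  = -3 + i√6,  -3 - i√6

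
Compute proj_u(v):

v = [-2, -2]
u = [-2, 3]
v·u = (-2)(-2) + (-2)(3) = -2
u·u = (-2)² + (3)² = 13
proj_u(v) = (v·u / u·u) × u = (-2/13) × u

proj_u(v) = [4/13, -6/13]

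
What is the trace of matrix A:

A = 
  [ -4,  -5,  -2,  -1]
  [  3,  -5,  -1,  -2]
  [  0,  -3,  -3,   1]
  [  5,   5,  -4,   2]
-10

tr(A) = -4 + -5 + -3 + 2 = -10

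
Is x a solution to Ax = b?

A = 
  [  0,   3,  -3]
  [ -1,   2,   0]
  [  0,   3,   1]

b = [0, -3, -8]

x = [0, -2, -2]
No

Ax = [0, -4, -8] ≠ b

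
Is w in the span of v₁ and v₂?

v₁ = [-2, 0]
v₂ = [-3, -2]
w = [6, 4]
Yes

Form the augmented matrix and row-reduce:
[v₁|v₂|w] = 
  [ -2,  -3,   6]
  [  0,  -2,   4]
(already in echelon form — no row operations needed)

No row of the form [0 0 | nonzero], so the system is consistent. Back-substitution gives c₁ = 0, c₂ = -2: w = (0)·v₁ + (-2)·v₂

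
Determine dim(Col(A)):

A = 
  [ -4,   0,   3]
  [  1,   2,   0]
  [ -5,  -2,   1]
Row reduce:
R2 → R2 + (1/4)·R1
R3 → R3 - (5/4)·R1
R3 → R3 + (1)·R2
REF = 
  [ -4,   0,   3]
  [  0,   2, 3/4]
  [  0,   0,  -2]
Pivot columns: 1, 2, 3 → 3 pivots.
dim(Col(A)) = number of pivot columns = 3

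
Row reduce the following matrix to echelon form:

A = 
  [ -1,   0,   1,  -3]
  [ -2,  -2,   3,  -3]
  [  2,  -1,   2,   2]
Row operations:
R2 → R2 - (2)·R1
R3 → R3 + (2)·R1
R3 → R3 - (1/2)·R2

Resulting echelon form:
REF = 
  [   -1,     0,     1,    -3]
  [    0,    -2,     1,     3]
  [    0,     0,   7/2, -11/2]

Rank = 3 (number of non-zero pivot rows).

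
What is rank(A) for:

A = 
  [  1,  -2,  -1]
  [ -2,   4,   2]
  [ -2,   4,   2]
rank(A) = 1

Row reduce:
R2 → R2 + (2)·R1
R3 → R3 + (2)·R1
REF = 
  [  1,  -2,  -1]
  [  0,   0,   0]
  [  0,   0,   0]
Pivot columns: 1 → 1 pivot.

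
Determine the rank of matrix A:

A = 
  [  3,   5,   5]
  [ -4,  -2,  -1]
Row reduce:
R2 → R2 + (4/3)·R1
REF = 
  [   3,    5,    5]
  [   0, 14/3, 17/3]
Pivot columns: 1, 2 → 2 pivots.

rank(A) = 2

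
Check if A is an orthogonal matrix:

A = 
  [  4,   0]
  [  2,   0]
No

AᵀA = 
  [ 20,   0]
  [  0,   0]
≠ I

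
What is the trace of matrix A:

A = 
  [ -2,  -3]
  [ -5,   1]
-1

tr(A) = -2 + 1 = -1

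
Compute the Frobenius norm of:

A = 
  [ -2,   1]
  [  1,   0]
||A||_F = 2.449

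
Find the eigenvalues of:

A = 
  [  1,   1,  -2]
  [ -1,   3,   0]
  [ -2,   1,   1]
λ = 3, 1 + √3, 1 - √3  (≈ 3, 2.732, -0.7321)

Characteristic polynomial: det(λI - A) = λ³ - 5λ² + 4λ + 6
Testing integer divisors of the constant term: p(3) = 0, so (λ - 3) is a factor:
p(λ) = (λ - 3)(λ² - 2λ - 2)
λ² - 2λ - 2 = 0  ⇒  λ = (2 ± √((-2)² - 4·(-2)))/2 = (2 ± √(12))/2
  = 1 + √3,  1 - √3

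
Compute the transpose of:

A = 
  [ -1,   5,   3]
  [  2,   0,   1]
Aᵀ = 
  [ -1,   2]
  [  5,   0]
  [  3,   1]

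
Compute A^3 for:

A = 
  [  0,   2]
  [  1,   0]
A^3 = 
  [  0,   4]
  [  2,   0]

A² = A·A:
A²[1,1] = (0)(0) + (2)(1) = 2
A²[1,2] = (0)(2) + (2)(0) = 0
A²[2,1] = (1)(0) + (0)(1) = 0
A²[2,2] = (1)(2) + (0)(0) = 2
A² = 
  [  2,   0]
  [  0,   2]

A^3 = A^2·A:
A^3[1,1] = (2)(0) + (0)(1) = 0
A^3[1,2] = (2)(2) + (0)(0) = 4
A^3[2,1] = (0)(0) + (2)(1) = 2
A^3[2,2] = (0)(2) + (2)(0) = 0
A^3 = 
  [  0,   4]
  [  2,   0]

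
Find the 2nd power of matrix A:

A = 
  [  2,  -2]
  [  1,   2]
A² = A·A:
A²[1,1] = (2)(2) + (-2)(1) = 2
A²[1,2] = (2)(-2) + (-2)(2) = -8
A²[2,1] = (1)(2) + (2)(1) = 4
A²[2,2] = (1)(-2) + (2)(2) = 2
A² = 
  [  2,  -8]
  [  4,   2]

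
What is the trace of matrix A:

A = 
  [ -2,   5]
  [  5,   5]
3

tr(A) = -2 + 5 = 3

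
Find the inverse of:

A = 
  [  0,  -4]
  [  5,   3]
det(A) = (0)(3) - (-4)(5) = 20
For a 2×2 matrix, A⁻¹ = (1/det(A)) · [[d, -b], [-c, a]]
    = (1/20) · [[3, 4], [-5, 0]]

A⁻¹ = 
  [3/20,  1/5]
  [-1/4,    0]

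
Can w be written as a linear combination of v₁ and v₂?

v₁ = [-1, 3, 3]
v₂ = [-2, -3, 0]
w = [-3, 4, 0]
No

Form the augmented matrix and row-reduce:
[v₁|v₂|w] = 
  [ -1,  -2,  -3]
  [  3,  -3,   4]
  [  3,   0,   0]
R2 → R2 + (3)·R1
R3 → R3 + (3)·R1
R3 → R3 - (2/3)·R2
REF = 
  [   -1,    -2,    -3]
  [    0,    -9,    -5]
  [    0,     0, -17/3]

Row 3 reads [0 0 | -17/3], i.e. 0 = -17/3, so the system is inconsistent and w ∉ span{v₁, v₂}.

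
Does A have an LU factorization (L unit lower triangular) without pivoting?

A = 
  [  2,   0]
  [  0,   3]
Yes.
A[1,1] = 2 ≠ 0, so Gaussian elimination proceeds without a row swap: multiplier ℓ₂₁ = (0)/(2) = 0, and U[2,2] = 3 - (0)(0) = 3.
L = 
  [  1,   0]
  [  0,   1]
U = 
  [  2,   0]
  [  0,   3]
Check row 2 of LU: [(0)(2), (0)(0) + 3] = [0, 3] = row 2 of A ✓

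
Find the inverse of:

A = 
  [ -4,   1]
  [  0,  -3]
det(A) = (-4)(-3) - (1)(0) = 12
For a 2×2 matrix, A⁻¹ = (1/det(A)) · [[d, -b], [-c, a]]
    = (1/12) · [[-3, -1], [0, -4]]

A⁻¹ = 
  [ -1/4, -1/12]
  [    0,  -1/3]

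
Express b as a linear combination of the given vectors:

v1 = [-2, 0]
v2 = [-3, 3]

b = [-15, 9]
c1 = 3, c2 = 3

b = 3·v1 + 3·v2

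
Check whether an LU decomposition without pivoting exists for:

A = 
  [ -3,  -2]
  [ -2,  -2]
Yes.
A[1,1] = -3 ≠ 0, so Gaussian elimination proceeds without a row swap: multiplier ℓ₂₁ = (-2)/(-3) = 2/3, and U[2,2] = -2 - (2/3)(-2) = -2/3.
L = 
  [  1,   0]
  [2/3,   1]
U = 
  [  -3,   -2]
  [   0, -2/3]
Check row 2 of LU: [(2/3)(-3), (2/3)(-2) + (-2/3)] = [-2, -2] = row 2 of A ✓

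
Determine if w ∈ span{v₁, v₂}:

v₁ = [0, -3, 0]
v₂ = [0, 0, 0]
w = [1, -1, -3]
No

Form the augmented matrix and row-reduce:
[v₁|v₂|w] = 
  [  0,   0,   1]
  [ -3,   0,  -1]
  [  0,   0,  -3]
Swap R1 ↔ R2
R3 → R3 + (3)·R2
REF = 
  [ -3,   0,  -1]
  [  0,   0,   1]
  [  0,   0,   0]

Row 2 reads [0 0 | 1], i.e. 0 = 1, so the system is inconsistent and w ∉ span{v₁, v₂}.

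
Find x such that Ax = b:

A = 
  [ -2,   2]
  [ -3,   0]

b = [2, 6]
x = [-2, -1]

Row reduce the augmented matrix [A|b]:
R2 → R2 - (3/2)·R1
REF = 
  [ -2,   2,   2]
  [  0,  -3,   3]

Back-substitution:
x₂ = 3 / (-3) = -1
x₁ = (2 - (2)(-1)) / (-2) = -2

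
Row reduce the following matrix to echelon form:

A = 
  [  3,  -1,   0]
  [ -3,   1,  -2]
Row operations:
R2 → R2 + (1)·R1

Resulting echelon form:
REF = 
  [  3,  -1,   0]
  [  0,   0,  -2]

Rank = 2 (number of non-zero pivot rows).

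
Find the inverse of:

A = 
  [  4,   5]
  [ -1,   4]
det(A) = (4)(4) - (5)(-1) = 21
For a 2×2 matrix, A⁻¹ = (1/det(A)) · [[d, -b], [-c, a]]
    = (1/21) · [[4, -5], [1, 4]]

A⁻¹ = 
  [ 4/21, -5/21]
  [ 1/21,  4/21]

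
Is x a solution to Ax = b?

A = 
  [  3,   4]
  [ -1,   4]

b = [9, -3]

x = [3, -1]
No

Ax = [5, -7] ≠ b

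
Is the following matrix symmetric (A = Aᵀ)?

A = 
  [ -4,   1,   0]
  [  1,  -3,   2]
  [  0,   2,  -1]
Yes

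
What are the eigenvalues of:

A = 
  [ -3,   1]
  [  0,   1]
tr(A) = -2, det(A) = -3
Characteristic polynomial: λ² - tr(A)λ + det(A) = λ² + 2λ - 3
λ² + 2λ - 3 = (λ + 3)(λ - 1)

λ = 1, -3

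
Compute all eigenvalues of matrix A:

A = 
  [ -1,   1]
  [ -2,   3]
λ = 1 + √2, 1 - √2  (≈ 2.414, -0.4142)

tr(A) = 2, det(A) = -1
Characteristic polynomial: λ² - tr(A)λ + det(A) = λ² - 2λ - 1
λ² - 2λ - 1 = 0  ⇒  λ = (2 ± √((-2)² - 4·(-1)))/2 = (2 ± √(8))/2
  = 1 + √2,  1 - √2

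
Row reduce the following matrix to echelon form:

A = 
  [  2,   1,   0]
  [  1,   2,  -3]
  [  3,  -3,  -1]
Row operations:
R2 → R2 - (1/2)·R1
R3 → R3 - (3/2)·R1
R3 → R3 + (3)·R2

Resulting echelon form:
REF = 
  [  2,   1,   0]
  [  0, 3/2,  -3]
  [  0,   0, -10]

Rank = 3 (number of non-zero pivot rows).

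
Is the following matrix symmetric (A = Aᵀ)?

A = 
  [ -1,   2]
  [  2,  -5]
Yes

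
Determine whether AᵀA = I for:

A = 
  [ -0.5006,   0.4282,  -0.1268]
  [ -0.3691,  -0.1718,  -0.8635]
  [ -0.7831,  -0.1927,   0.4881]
No

AᵀA = 
  [  1.0001,   0,   0]
  [  0,   0.2500,   0]
  [  0,   0,   1]
≠ I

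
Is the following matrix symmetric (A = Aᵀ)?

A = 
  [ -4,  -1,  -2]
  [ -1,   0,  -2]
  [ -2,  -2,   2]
Yes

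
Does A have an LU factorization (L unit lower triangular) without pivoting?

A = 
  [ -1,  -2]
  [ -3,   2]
Yes.
A[1,1] = -1 ≠ 0, so Gaussian elimination proceeds without a row swap: multiplier ℓ₂₁ = (-3)/(-1) = 3, and U[2,2] = 2 - (3)(-2) = 8.
L = 
  [  1,   0]
  [  3,   1]
U = 
  [ -1,  -2]
  [  0,   8]
Check row 2 of LU: [(3)(-1), (3)(-2) + 8] = [-3, 2] = row 2 of A ✓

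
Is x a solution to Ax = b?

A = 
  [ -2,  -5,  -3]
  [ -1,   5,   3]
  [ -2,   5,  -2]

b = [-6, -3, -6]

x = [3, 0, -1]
No

Ax = [-3, -6, -4] ≠ b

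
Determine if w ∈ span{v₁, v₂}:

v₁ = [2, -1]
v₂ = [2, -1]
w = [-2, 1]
Yes

Form the augmented matrix and row-reduce:
[v₁|v₂|w] = 
  [  2,   2,  -2]
  [ -1,  -1,   1]
R2 → R2 + (1/2)·R1
REF = 
  [  2,   2,  -2]
  [  0,   0,   0]

No row of the form [0 0 | nonzero], so the system is consistent. Back-substitution gives c₁ = -1, c₂ = 0: w = (-1)·v₁ + (0)·v₂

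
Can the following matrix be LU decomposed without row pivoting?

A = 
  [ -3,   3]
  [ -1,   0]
Yes.
A[1,1] = -3 ≠ 0, so Gaussian elimination proceeds without a row swap: multiplier ℓ₂₁ = (-1)/(-3) = 1/3, and U[2,2] = 0 - (1/3)(3) = -1.
L = 
  [  1,   0]
  [1/3,   1]
U = 
  [ -3,   3]
  [  0,  -1]
Check row 2 of LU: [(1/3)(-3), (1/3)(3) + (-1)] = [-1, 0] = row 2 of A ✓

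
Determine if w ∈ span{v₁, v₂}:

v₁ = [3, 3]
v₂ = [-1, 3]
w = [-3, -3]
Yes

Form the augmented matrix and row-reduce:
[v₁|v₂|w] = 
  [  3,  -1,  -3]
  [  3,   3,  -3]
R2 → R2 - (1)·R1
REF = 
  [  3,  -1,  -3]
  [  0,   4,   0]

No row of the form [0 0 | nonzero], so the system is consistent. Back-substitution gives c₁ = -1, c₂ = 0: w = (-1)·v₁ + (0)·v₂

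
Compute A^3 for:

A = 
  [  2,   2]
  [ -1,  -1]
A² = A·A:
A²[1,1] = (2)(2) + (2)(-1) = 2
A²[1,2] = (2)(2) + (2)(-1) = 2
A²[2,1] = (-1)(2) + (-1)(-1) = -1
A²[2,2] = (-1)(2) + (-1)(-1) = -1
A² = 
  [  2,   2]
  [ -1,  -1]

A^3 = A^2·A:
A^3[1,1] = (2)(2) + (2)(-1) = 2
A^3[1,2] = (2)(2) + (2)(-1) = 2
A^3[2,1] = (-1)(2) + (-1)(-1) = -1
A^3[2,2] = (-1)(2) + (-1)(-1) = -1
A^3 = 
  [  2,   2]
  [ -1,  -1]

Therefore
A^3 = 
  [  2,   2]
  [ -1,  -1]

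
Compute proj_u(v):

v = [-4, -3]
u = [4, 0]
v·u = (-4)(4) + (-3)(0) = -16
u·u = (4)² + (0)² = 16
proj_u(v) = (v·u / u·u) × u = (-16/16) × u = (-1) × u

proj_u(v) = [-4, 0]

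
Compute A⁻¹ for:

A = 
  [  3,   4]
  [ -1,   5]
det(A) = (3)(5) - (4)(-1) = 19
For a 2×2 matrix, A⁻¹ = (1/det(A)) · [[d, -b], [-c, a]]
    = (1/19) · [[5, -4], [1, 3]]

A⁻¹ = 
  [ 5/19, -4/19]
  [ 1/19,  3/19]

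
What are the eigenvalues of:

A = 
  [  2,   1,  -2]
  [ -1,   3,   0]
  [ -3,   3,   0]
Characteristic polynomial: det(λI - A) = λ³ - 5λ² + λ + 12
Testing integer divisors of the constant term: p(4) = 0, so (λ - 4) is a factor:
p(λ) = (λ - 4)(λ² - λ - 3)
λ² - λ - 3 = 0  ⇒  λ = (1 ± √((-1)² - 4·(-3)))/2 = (1 ± √(13))/2
  = (1 + √13)/2,  (1 - √13)/2

λ = 4, (1 + √13)/2, (1 - √13)/2  (≈ 4, 2.303, -1.303)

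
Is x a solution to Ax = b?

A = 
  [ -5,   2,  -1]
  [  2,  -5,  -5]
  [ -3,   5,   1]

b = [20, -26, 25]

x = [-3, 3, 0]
No

Ax = [21, -21, 24] ≠ b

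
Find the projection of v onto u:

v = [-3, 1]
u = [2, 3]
v·u = (-3)(2) + (1)(3) = -3
u·u = (2)² + (3)² = 13
proj_u(v) = (v·u / u·u) × u = (-3/13) × u

proj_u(v) = [-6/13, -9/13]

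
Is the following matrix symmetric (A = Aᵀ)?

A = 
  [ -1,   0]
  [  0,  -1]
Yes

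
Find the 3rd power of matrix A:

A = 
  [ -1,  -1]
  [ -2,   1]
A² = A·A:
A²[1,1] = (-1)(-1) + (-1)(-2) = 3
A²[1,2] = (-1)(-1) + (-1)(1) = 0
A²[2,1] = (-2)(-1) + (1)(-2) = 0
A²[2,2] = (-2)(-1) + (1)(1) = 3
A² = 
  [  3,   0]
  [  0,   3]

A^3 = A^2·A:
A^3[1,1] = (3)(-1) + (0)(-2) = -3
A^3[1,2] = (3)(-1) + (0)(1) = -3
A^3[2,1] = (0)(-1) + (3)(-2) = -6
A^3[2,2] = (0)(-1) + (3)(1) = 3
A^3 = 
  [ -3,  -3]
  [ -6,   3]

Therefore
A^3 = 
  [ -3,  -3]
  [ -6,   3]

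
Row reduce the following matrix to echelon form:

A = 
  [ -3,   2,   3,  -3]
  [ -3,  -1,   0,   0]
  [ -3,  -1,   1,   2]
Row operations:
R2 → R2 - (1)·R1
R3 → R3 - (1)·R1
R3 → R3 - (1)·R2

Resulting echelon form:
REF = 
  [ -3,   2,   3,  -3]
  [  0,  -3,  -3,   3]
  [  0,   0,   1,   2]

Rank = 3 (number of non-zero pivot rows).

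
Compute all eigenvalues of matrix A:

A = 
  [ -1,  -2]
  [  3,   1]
tr(A) = 0, det(A) = 5
Characteristic polynomial: λ² - tr(A)λ + det(A) = λ² + 5
λ² + 5 = 0  ⇒  λ = (0 ± √((0)² - 4·(5)))/2 = (0 ± √(-20))/2
  = i√5,  -i√5

λ = i√5, -i√5  (≈ 0 + 2.236i, 0 - 2.236i)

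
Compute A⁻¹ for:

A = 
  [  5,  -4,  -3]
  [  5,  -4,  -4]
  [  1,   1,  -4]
det(A) = (5)·((-4)(-4) - (-4)(1)) - (-4)·((5)(-4) - (-4)(1)) + (-3)·((5)(1) - (-4)(1))
  = (5)(20) - (-4)(-16) + (-3)(9)
  = 9
det(A) = 9 ≠ 0, so A is invertible.

Cofactors Cᵢⱼ = (-1)ⁱ⁺ʲ·Mᵢⱼ:
C = 
  [ 20,  16,   9]
  [-19, -17,  -9]
  [  4,   5,   0]

adj(A) = Cᵀ:
adj(A) = 
  [ 20, -19,   4]
  [ 16, -17,   5]
  [  9,  -9,   0]

A⁻¹ = (1/9) · adj(A):
A⁻¹ = 
  [ 20/9, -19/9,   4/9]
  [ 16/9, -17/9,   5/9]
  [    1,    -1,     0]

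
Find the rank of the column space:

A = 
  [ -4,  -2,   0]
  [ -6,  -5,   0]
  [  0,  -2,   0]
Row reduce:
R2 → R2 - (3/2)·R1
R3 → R3 - (1)·R2
REF = 
  [ -4,  -2,   0]
  [  0,  -2,   0]
  [  0,   0,   0]
Pivot columns: 1, 2 → 2 pivots.
dim(Col(A)) = number of pivot columns = 2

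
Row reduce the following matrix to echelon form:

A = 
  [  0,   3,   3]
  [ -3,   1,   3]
Row operations:
Swap R1 ↔ R2

Resulting echelon form:
REF = 
  [ -3,   1,   3]
  [  0,   3,   3]

Rank = 2 (number of non-zero pivot rows).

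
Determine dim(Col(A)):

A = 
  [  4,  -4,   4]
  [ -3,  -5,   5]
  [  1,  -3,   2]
dim(Col(A)) = 3

Row reduce:
R2 → R2 + (3/4)·R1
R3 → R3 - (1/4)·R1
R3 → R3 - (1/4)·R2
REF = 
  [  4,  -4,   4]
  [  0,  -8,   8]
  [  0,   0,  -1]
Pivot columns: 1, 2, 3 → 3 pivots.
dim(Col(A)) = number of pivot columns = 3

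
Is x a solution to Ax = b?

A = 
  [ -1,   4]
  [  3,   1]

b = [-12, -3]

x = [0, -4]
No

Ax = [-16, -4] ≠ b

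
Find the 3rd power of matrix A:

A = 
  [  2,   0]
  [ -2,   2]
A^3 = 
  [  8,   0]
  [-24,   8]

A² = A·A:
A²[1,1] = (2)(2) + (0)(-2) = 4
A²[1,2] = (2)(0) + (0)(2) = 0
A²[2,1] = (-2)(2) + (2)(-2) = -8
A²[2,2] = (-2)(0) + (2)(2) = 4
A² = 
  [  4,   0]
  [ -8,   4]

A^3 = A^2·A:
A^3[1,1] = (4)(2) + (0)(-2) = 8
A^3[1,2] = (4)(0) + (0)(2) = 0
A^3[2,1] = (-8)(2) + (4)(-2) = -24
A^3[2,2] = (-8)(0) + (4)(2) = 8
A^3 = 
  [  8,   0]
  [-24,   8]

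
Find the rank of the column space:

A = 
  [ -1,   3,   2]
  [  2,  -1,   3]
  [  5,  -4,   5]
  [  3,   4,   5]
Row reduce:
R2 → R2 + (2)·R1
R3 → R3 + (5)·R1
R4 → R4 + (3)·R1
R3 → R3 - (11/5)·R2
R4 → R4 - (13/5)·R2
R4 → R4 - (18)·R3
REF = 
  [  -1,    3,    2]
  [   0,    5,    7]
  [   0,    0, -2/5]
  [   0,    0,    0]
Pivot columns: 1, 2, 3 → 3 pivots.
dim(Col(A)) = number of pivot columns = 3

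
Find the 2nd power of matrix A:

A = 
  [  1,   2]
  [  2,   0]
A² = A·A:
A²[1,1] = (1)(1) + (2)(2) = 5
A²[1,2] = (1)(2) + (2)(0) = 2
A²[2,1] = (2)(1) + (0)(2) = 2
A²[2,2] = (2)(2) + (0)(0) = 4
A² = 
  [  5,   2]
  [  2,   4]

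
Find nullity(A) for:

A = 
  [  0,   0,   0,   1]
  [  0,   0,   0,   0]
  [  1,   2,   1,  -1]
nullity(A) = 2

Row reduce:
Swap R1 ↔ R3
Swap R2 ↔ R3
REF = 
  [  1,   2,   1,  -1]
  [  0,   0,   0,   1]
  [  0,   0,   0,   0]
Pivot columns: 1, 4 → 2 pivots.
rank(A) = 2, so nullity(A) = 4 - 2 = 2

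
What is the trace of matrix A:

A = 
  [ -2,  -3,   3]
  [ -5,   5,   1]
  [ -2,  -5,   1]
4

tr(A) = -2 + 5 + 1 = 4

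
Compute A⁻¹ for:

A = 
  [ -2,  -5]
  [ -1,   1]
det(A) = (-2)(1) - (-5)(-1) = -7
For a 2×2 matrix, A⁻¹ = (1/det(A)) · [[d, -b], [-c, a]]
    = (-1/7) · [[1, 5], [1, -2]]

A⁻¹ = 
  [-1/7, -5/7]
  [-1/7,  2/7]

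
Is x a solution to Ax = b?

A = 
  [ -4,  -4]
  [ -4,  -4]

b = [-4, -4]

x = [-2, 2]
No

Ax = [0, 0] ≠ b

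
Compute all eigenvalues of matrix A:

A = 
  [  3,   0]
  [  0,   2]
tr(A) = 5, det(A) = 6
Characteristic polynomial: λ² - tr(A)λ + det(A) = λ² - 5λ + 6
λ² - 5λ + 6 = (λ - 2)(λ - 3)

λ = 3, 2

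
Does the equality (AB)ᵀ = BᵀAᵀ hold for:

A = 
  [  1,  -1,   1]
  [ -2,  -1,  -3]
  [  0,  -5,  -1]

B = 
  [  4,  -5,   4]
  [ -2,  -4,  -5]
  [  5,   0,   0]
Yes

(AB)ᵀ = 
  [ 11, -21,   5]
  [ -1,  14,  20]
  [  9,  -3,  25]

BᵀAᵀ = 
  [ 11, -21,   5]
  [ -1,  14,  20]
  [  9,  -3,  25]

Both sides are equal — this is the standard identity (AB)ᵀ = BᵀAᵀ, which holds for all A, B.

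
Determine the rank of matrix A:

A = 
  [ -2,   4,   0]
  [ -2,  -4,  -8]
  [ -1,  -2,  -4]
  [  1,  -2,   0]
rank(A) = 2

Row reduce:
R2 → R2 - (1)·R1
R3 → R3 - (1/2)·R1
R4 → R4 + (1/2)·R1
R3 → R3 - (1/2)·R2
REF = 
  [ -2,   4,   0]
  [  0,  -8,  -8]
  [  0,   0,   0]
  [  0,   0,   0]
Pivot columns: 1, 2 → 2 pivots.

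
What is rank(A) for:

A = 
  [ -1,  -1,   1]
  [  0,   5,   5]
rank(A) = 2

Row reduce:
(no row operations needed)
REF = 
  [ -1,  -1,   1]
  [  0,   5,   5]
Pivot columns: 1, 2 → 2 pivots.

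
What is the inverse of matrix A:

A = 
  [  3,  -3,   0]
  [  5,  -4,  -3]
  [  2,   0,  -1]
det(A) = (3)·((-4)(-1) - (-3)(0)) - (-3)·((5)(-1) - (-3)(2)) + (0)·((5)(0) - (-4)(2))
  = (3)(4) - (-3)(1) + (0)(8)
  = 15
det(A) = 15 ≠ 0, so A is invertible.

Cofactors Cᵢⱼ = (-1)ⁱ⁺ʲ·Mᵢⱼ:
C = 
  [  4,  -1,   8]
  [ -3,  -3,  -6]
  [  9,   9,   3]

adj(A) = Cᵀ:
adj(A) = 
  [  4,  -3,   9]
  [ -1,  -3,   9]
  [  8,  -6,   3]

A⁻¹ = (1/15) · adj(A):
A⁻¹ = 
  [ 4/15,  -1/5,   3/5]
  [-1/15,  -1/5,   3/5]
  [ 8/15,  -2/5,   1/5]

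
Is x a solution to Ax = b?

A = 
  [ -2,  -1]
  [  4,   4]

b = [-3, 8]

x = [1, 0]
No

Ax = [-2, 4] ≠ b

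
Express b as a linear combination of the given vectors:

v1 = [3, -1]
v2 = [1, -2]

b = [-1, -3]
c1 = -1, c2 = 2

b = -1·v1 + 2·v2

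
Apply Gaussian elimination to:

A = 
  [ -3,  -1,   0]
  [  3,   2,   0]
Row operations:
R2 → R2 + (1)·R1

Resulting echelon form:
REF = 
  [ -3,  -1,   0]
  [  0,   1,   0]

Rank = 2 (number of non-zero pivot rows).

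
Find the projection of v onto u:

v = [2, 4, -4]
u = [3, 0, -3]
v·u = (2)(3) + (4)(0) + (-4)(-3) = 18
u·u = (3)² + (0)² + (-3)² = 18
proj_u(v) = (v·u / u·u) × u = (18/18) × u = (1) × u

proj_u(v) = [3, 0, -3]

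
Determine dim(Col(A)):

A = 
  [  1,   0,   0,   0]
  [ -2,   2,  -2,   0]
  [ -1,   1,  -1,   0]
dim(Col(A)) = 2

Row reduce:
R2 → R2 + (2)·R1
R3 → R3 + (1)·R1
R3 → R3 - (1/2)·R2
REF = 
  [  1,   0,   0,   0]
  [  0,   2,  -2,   0]
  [  0,   0,   0,   0]
Pivot columns: 1, 2 → 2 pivots.
dim(Col(A)) = number of pivot columns = 2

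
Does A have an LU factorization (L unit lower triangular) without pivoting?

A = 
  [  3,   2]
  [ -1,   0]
Yes.
A[1,1] = 3 ≠ 0, so Gaussian elimination proceeds without a row swap: multiplier ℓ₂₁ = (-1)/(3) = -1/3, and U[2,2] = 0 - (-1/3)(2) = 2/3.
L = 
  [   1,    0]
  [-1/3,    1]
U = 
  [  3,   2]
  [  0, 2/3]
Check row 2 of LU: [(-1/3)(3), (-1/3)(2) + (2/3)] = [-1, 0] = row 2 of A ✓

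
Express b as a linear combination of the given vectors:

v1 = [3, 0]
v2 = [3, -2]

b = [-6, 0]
c1 = -2, c2 = 0

b = -2·v1 + 0·v2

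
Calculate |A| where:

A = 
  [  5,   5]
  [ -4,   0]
For a 2×2 matrix, det = ad - bc = (5)(0) - (5)(-4) = 20

det(A) = 20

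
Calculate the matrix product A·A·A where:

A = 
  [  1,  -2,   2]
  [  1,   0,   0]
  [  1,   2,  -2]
A^3 = 
  [  1,  -6,   6]
  [  1,   2,  -2]
  [  1,  10, -10]

A² = A·A:
A²[1,1] = (1)(1) + (-2)(1) + (2)(1) = 1
A²[1,2] = (1)(-2) + (-2)(0) + (2)(2) = 2
A²[1,3] = (1)(2) + (-2)(0) + (2)(-2) = -2
A²[2,1] = (1)(1) + (0)(1) + (0)(1) = 1
A²[2,2] = (1)(-2) + (0)(0) + (0)(2) = -2
A²[2,3] = (1)(2) + (0)(0) + (0)(-2) = 2
A²[3,1] = (1)(1) + (2)(1) + (-2)(1) = 1
A²[3,2] = (1)(-2) + (2)(0) + (-2)(2) = -6
A²[3,3] = (1)(2) + (2)(0) + (-2)(-2) = 6
A² = 
  [  1,   2,  -2]
  [  1,  -2,   2]
  [  1,  -6,   6]

A^3 = A^2·A:
A^3[1,1] = (1)(1) + (2)(1) + (-2)(1) = 1
A^3[1,2] = (1)(-2) + (2)(0) + (-2)(2) = -6
A^3[1,3] = (1)(2) + (2)(0) + (-2)(-2) = 6
A^3[2,1] = (1)(1) + (-2)(1) + (2)(1) = 1
A^3[2,2] = (1)(-2) + (-2)(0) + (2)(2) = 2
A^3[2,3] = (1)(2) + (-2)(0) + (2)(-2) = -2
A^3[3,1] = (1)(1) + (-6)(1) + (6)(1) = 1
A^3[3,2] = (1)(-2) + (-6)(0) + (6)(2) = 10
A^3[3,3] = (1)(2) + (-6)(0) + (6)(-2) = -10
A^3 = 
  [  1,  -6,   6]
  [  1,   2,  -2]
  [  1,  10, -10]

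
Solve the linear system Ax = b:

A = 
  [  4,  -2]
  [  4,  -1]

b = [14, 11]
x = [2, -3]

Row reduce the augmented matrix [A|b]:
R2 → R2 - (1)·R1
REF = 
  [  4,  -2,  14]
  [  0,   1,  -3]

Back-substitution:
x₂ = (-3) / 1 = -3
x₁ = (14 - (-2)(-3)) / 4 = 2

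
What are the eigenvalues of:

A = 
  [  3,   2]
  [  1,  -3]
tr(A) = 0, det(A) = -11
Characteristic polynomial: λ² - tr(A)λ + det(A) = λ² - 11
λ² - 11 = 0  ⇒  λ = (0 ± √((0)² - 4·(-11)))/2 = (0 ± √(44))/2
  = √11,  -√11

λ = √11, -√11  (≈ 3.317, -3.317)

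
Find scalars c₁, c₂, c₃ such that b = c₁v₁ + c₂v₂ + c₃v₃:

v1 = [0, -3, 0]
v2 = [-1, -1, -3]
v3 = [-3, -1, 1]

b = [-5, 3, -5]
c1 = -2, c2 = 2, c3 = 1

b = -2·v1 + 2·v2 + 1·v3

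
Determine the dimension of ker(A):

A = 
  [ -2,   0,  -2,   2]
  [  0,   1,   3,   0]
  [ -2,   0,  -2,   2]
nullity(A) = 2

Row reduce:
R3 → R3 - (1)·R1
REF = 
  [ -2,   0,  -2,   2]
  [  0,   1,   3,   0]
  [  0,   0,   0,   0]
Pivot columns: 1, 2 → 2 pivots.
rank(A) = 2, so nullity(A) = 4 - 2 = 2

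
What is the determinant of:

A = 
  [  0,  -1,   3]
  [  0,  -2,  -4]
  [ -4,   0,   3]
-40

Cofactor expansion along row 1:
det(A) = (0)·((-2)(3) - (-4)(0)) - (-1)·((0)(3) - (-4)(-4)) + (3)·((0)(0) - (-2)(-4))
  = (0)(-6) - (-1)(-16) + (3)(-8)
  = -40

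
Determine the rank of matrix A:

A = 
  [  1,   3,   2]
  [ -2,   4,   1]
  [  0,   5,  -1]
rank(A) = 3

Row reduce:
R2 → R2 + (2)·R1
R3 → R3 - (1/2)·R2
REF = 
  [   1,    3,    2]
  [   0,   10,    5]
  [   0,    0, -7/2]
Pivot columns: 1, 2, 3 → 3 pivots.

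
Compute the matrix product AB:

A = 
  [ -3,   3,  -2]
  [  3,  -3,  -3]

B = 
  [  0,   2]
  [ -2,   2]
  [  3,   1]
AB = 
  [-12,  -2]
  [ -3,  -3]

A is 2×3 and B is 3×2, so AB is 2×2. Each entry is (row of A)·(column of B):
AB[1,1] = (-3)(0) + (3)(-2) + (-2)(3) = -12
AB[1,2] = (-3)(2) + (3)(2) + (-2)(1) = -2
AB[2,1] = (3)(0) + (-3)(-2) + (-3)(3) = -3
AB[2,2] = (3)(2) + (-3)(2) + (-3)(1) = -3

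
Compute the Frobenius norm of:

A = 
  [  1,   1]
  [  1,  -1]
||A||_F = 2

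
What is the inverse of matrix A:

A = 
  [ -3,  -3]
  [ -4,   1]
det(A) = (-3)(1) - (-3)(-4) = -15
For a 2×2 matrix, A⁻¹ = (1/det(A)) · [[d, -b], [-c, a]]
    = (-1/15) · [[1, 3], [4, -3]]

A⁻¹ = 
  [-1/15,  -1/5]
  [-4/15,   1/5]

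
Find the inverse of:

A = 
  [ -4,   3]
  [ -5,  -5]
det(A) = (-4)(-5) - (3)(-5) = 35
For a 2×2 matrix, A⁻¹ = (1/det(A)) · [[d, -b], [-c, a]]
    = (1/35) · [[-5, -3], [5, -4]]

A⁻¹ = 
  [ -1/7, -3/35]
  [  1/7, -4/35]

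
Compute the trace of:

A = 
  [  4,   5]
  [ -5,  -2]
2

tr(A) = 4 + -2 = 2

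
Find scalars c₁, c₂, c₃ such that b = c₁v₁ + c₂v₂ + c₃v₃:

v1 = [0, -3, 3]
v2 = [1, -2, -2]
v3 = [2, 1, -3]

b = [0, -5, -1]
c1 = 0, c2 = 2, c3 = -1

b = 0·v1 + 2·v2 + -1·v3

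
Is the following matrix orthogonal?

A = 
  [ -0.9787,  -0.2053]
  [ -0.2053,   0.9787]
Yes

AᵀA = 
  [  1,   0]
  [  0,   1]
≈ I (equal to I up to the 4-dp rounding of the entries)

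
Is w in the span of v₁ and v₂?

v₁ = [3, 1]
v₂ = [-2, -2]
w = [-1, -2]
Yes

Form the augmented matrix and row-reduce:
[v₁|v₂|w] = 
  [  3,  -2,  -1]
  [  1,  -2,  -2]
R2 → R2 - (1/3)·R1
REF = 
  [   3,   -2,   -1]
  [   0, -4/3, -5/3]

No row of the form [0 0 | nonzero], so the system is consistent. Back-substitution gives c₁ = 1/2, c₂ = 5/4: w = (1/2)·v₁ + (5/4)·v₂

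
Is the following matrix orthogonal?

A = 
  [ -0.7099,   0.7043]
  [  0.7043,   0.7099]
Yes

AᵀA = 
  [  1,   0]
  [  0,   1]
≈ I (equal to I up to the 4-dp rounding of the entries)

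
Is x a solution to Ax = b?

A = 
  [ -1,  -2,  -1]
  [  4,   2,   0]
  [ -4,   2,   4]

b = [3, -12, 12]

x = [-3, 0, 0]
Yes

Ax = [3, -12, 12] = b ✓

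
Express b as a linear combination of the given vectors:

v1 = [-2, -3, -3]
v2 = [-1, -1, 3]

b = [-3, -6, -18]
c1 = 3, c2 = -3

b = 3·v1 + -3·v2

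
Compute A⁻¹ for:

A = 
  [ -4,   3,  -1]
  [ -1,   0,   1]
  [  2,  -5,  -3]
det(A) = (-4)·((0)(-3) - (1)(-5)) - (3)·((-1)(-3) - (1)(2)) + (-1)·((-1)(-5) - (0)(2))
  = (-4)(5) - (3)(1) + (-1)(5)
  = -28
det(A) = -28 ≠ 0, so A is invertible.

Cofactors Cᵢⱼ = (-1)ⁱ⁺ʲ·Mᵢⱼ:
C = 
  [  5,  -1,   5]
  [ 14,  14, -14]
  [  3,   5,   3]

adj(A) = Cᵀ:
adj(A) = 
  [  5,  14,   3]
  [ -1,  14,   5]
  [  5, -14,   3]

A⁻¹ = (-1/28) · adj(A):
A⁻¹ = 
  [-5/28,  -1/2, -3/28]
  [ 1/28,  -1/2, -5/28]
  [-5/28,   1/2, -3/28]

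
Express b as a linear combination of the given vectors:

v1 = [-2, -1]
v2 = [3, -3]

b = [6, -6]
c1 = 0, c2 = 2

b = 0·v1 + 2·v2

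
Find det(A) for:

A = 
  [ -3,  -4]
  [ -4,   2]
-22

For a 2×2 matrix, det = ad - bc = (-3)(2) - (-4)(-4) = -22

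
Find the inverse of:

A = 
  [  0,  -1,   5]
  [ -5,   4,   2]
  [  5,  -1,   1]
det(A) = (0)·((4)(1) - (2)(-1)) - (-1)·((-5)(1) - (2)(5)) + (5)·((-5)(-1) - (4)(5))
  = (0)(6) - (-1)(-15) + (5)(-15)
  = -90
det(A) = -90 ≠ 0, so A is invertible.

Cofactors Cᵢⱼ = (-1)ⁱ⁺ʲ·Mᵢⱼ:
C = 
  [  6,  15, -15]
  [ -4, -25,  -5]
  [-22, -25,  -5]

adj(A) = Cᵀ:
adj(A) = 
  [  6,  -4, -22]
  [ 15, -25, -25]
  [-15,  -5,  -5]

A⁻¹ = (-1/90) · adj(A):
A⁻¹ = 
  [-1/15,  2/45, 11/45]
  [ -1/6,  5/18,  5/18]
  [  1/6,  1/18,  1/18]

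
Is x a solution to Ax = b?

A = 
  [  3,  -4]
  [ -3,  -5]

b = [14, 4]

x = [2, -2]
Yes

Ax = [14, 4] = b ✓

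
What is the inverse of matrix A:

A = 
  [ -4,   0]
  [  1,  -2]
det(A) = (-4)(-2) - (0)(1) = 8
For a 2×2 matrix, A⁻¹ = (1/det(A)) · [[d, -b], [-c, a]]
    = (1/8) · [[-2, 0], [-1, -4]]

A⁻¹ = 
  [-1/4,    0]
  [-1/8, -1/2]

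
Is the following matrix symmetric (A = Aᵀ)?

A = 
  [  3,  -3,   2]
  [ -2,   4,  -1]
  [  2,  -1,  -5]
No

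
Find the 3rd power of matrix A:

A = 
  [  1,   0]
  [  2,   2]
A² = A·A:
A²[1,1] = (1)(1) + (0)(2) = 1
A²[1,2] = (1)(0) + (0)(2) = 0
A²[2,1] = (2)(1) + (2)(2) = 6
A²[2,2] = (2)(0) + (2)(2) = 4
A² = 
  [  1,   0]
  [  6,   4]

A^3 = A^2·A:
A^3[1,1] = (1)(1) + (0)(2) = 1
A^3[1,2] = (1)(0) + (0)(2) = 0
A^3[2,1] = (6)(1) + (4)(2) = 14
A^3[2,2] = (6)(0) + (4)(2) = 8
A^3 = 
  [  1,   0]
  [ 14,   8]

Therefore
A^3 = 
  [  1,   0]
  [ 14,   8]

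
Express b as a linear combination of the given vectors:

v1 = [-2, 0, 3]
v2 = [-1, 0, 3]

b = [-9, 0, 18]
c1 = 3, c2 = 3

b = 3·v1 + 3·v2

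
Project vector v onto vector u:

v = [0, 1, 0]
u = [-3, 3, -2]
v·u = (0)(-3) + (1)(3) + (0)(-2) = 3
u·u = (-3)² + (3)² + (-2)² = 22
proj_u(v) = (v·u / u·u) × u = (3/22) × u

proj_u(v) = [-9/22, 9/22, -3/11]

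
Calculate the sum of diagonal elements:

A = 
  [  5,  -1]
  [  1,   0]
5

tr(A) = 5 + 0 = 5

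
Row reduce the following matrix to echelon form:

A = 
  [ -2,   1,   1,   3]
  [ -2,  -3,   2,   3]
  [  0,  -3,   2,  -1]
Row operations:
R2 → R2 - (1)·R1
R3 → R3 - (3/4)·R2

Resulting echelon form:
REF = 
  [ -2,   1,   1,   3]
  [  0,  -4,   1,   0]
  [  0,   0, 5/4,  -1]

Rank = 3 (number of non-zero pivot rows).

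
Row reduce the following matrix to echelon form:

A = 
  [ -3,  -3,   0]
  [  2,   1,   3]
Row operations:
R2 → R2 + (2/3)·R1

Resulting echelon form:
REF = 
  [ -3,  -3,   0]
  [  0,  -1,   3]

Rank = 2 (number of non-zero pivot rows).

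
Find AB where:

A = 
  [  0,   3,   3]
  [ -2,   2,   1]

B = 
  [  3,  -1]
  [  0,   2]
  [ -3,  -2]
A is 2×3 and B is 3×2, so AB is 2×2. Each entry is (row of A)·(column of B):
AB[1,1] = (0)(3) + (3)(0) + (3)(-3) = -9
AB[1,2] = (0)(-1) + (3)(2) + (3)(-2) = 0
AB[2,1] = (-2)(3) + (2)(0) + (1)(-3) = -9
AB[2,2] = (-2)(-1) + (2)(2) + (1)(-2) = 4

AB = 
  [ -9,   0]
  [ -9,   4]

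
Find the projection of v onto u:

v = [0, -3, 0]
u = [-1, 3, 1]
v·u = (0)(-1) + (-3)(3) + (0)(1) = -9
u·u = (-1)² + (3)² + (1)² = 11
proj_u(v) = (v·u / u·u) × u = (-9/11) × u

proj_u(v) = [9/11, -27/11, -9/11]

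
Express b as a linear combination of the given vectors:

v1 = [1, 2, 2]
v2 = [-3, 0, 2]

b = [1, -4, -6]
c1 = -2, c2 = -1

b = -2·v1 + -1·v2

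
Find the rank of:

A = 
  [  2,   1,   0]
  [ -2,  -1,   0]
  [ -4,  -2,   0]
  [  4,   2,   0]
rank(A) = 1

Row reduce:
R2 → R2 + (1)·R1
R3 → R3 + (2)·R1
R4 → R4 - (2)·R1
REF = 
  [  2,   1,   0]
  [  0,   0,   0]
  [  0,   0,   0]
  [  0,   0,   0]
Pivot columns: 1 → 1 pivot.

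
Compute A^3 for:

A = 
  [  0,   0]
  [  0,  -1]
A² = A·A:
A²[1,1] = (0)(0) + (0)(0) = 0
A²[1,2] = (0)(0) + (0)(-1) = 0
A²[2,1] = (0)(0) + (-1)(0) = 0
A²[2,2] = (0)(0) + (-1)(-1) = 1
A² = 
  [  0,   0]
  [  0,   1]

A^3 = A^2·A:
A^3[1,1] = (0)(0) + (0)(0) = 0
A^3[1,2] = (0)(0) + (0)(-1) = 0
A^3[2,1] = (0)(0) + (1)(0) = 0
A^3[2,2] = (0)(0) + (1)(-1) = -1
A^3 = 
  [  0,   0]
  [  0,  -1]

Therefore
A^3 = 
  [  0,   0]
  [  0,  -1]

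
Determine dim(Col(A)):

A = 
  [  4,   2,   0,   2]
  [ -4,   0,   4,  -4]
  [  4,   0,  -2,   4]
Row reduce:
R2 → R2 + (1)·R1
R3 → R3 - (1)·R1
R3 → R3 + (1)·R2
REF = 
  [  4,   2,   0,   2]
  [  0,   2,   4,  -2]
  [  0,   0,   2,   0]
Pivot columns: 1, 2, 3 → 3 pivots.
dim(Col(A)) = number of pivot columns = 3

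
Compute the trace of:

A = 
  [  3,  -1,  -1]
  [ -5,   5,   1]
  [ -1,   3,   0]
8

tr(A) = 3 + 5 + 0 = 8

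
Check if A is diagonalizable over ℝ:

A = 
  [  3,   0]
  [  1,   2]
Yes

tr(A) = 5, det(A) = 6
Characteristic polynomial: λ² - tr(A)λ + det(A) = λ² - 5λ + 6
λ² - 5λ + 6 = (λ - 2)(λ - 3)
Eigenvalues: 3, 2
λ=2: alg. mult. = 1, geom. mult. = 2 - rank(A - (2)I) = 2 - 1 = 1
λ=3: alg. mult. = 1, geom. mult. = 2 - rank(A - (3)I) = 2 - 1 = 1
Sum of geometric multiplicities equals n, so A has n independent eigenvectors.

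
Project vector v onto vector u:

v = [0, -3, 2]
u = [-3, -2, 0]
proj_u(v) = [-18/13, -12/13, 0]

v·u = (0)(-3) + (-3)(-2) + (2)(0) = 6
u·u = (-3)² + (-2)² + (0)² = 13
proj_u(v) = (v·u / u·u) × u = (6/13) × u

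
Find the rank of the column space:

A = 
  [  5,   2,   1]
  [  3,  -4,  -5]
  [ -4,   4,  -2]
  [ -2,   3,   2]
dim(Col(A)) = 3

Row reduce:
R2 → R2 - (3/5)·R1
R3 → R3 + (4/5)·R1
R4 → R4 + (2/5)·R1
R3 → R3 + (14/13)·R2
R4 → R4 + (19/26)·R2
R4 → R4 - (11/47)·R3
REF = 
  [     5,      2,      1]
  [     0,  -26/5,  -28/5]
  [     0,      0, -94/13]
  [     0,      0,      0]
Pivot columns: 1, 2, 3 → 3 pivots.
dim(Col(A)) = number of pivot columns = 3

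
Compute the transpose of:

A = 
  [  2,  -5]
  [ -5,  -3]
Aᵀ = 
  [  2,  -5]
  [ -5,  -3]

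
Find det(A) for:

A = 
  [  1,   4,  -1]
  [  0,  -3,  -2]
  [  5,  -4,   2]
Cofactor expansion along row 1:
det(A) = (1)·((-3)(2) - (-2)(-4)) - (4)·((0)(2) - (-2)(5)) + (-1)·((0)(-4) - (-3)(5))
  = (1)(-14) - (4)(10) + (-1)(15)
  = -69

det(A) = -69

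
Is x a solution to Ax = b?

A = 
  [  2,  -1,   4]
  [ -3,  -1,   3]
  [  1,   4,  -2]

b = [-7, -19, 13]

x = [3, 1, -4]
No

Ax = [-11, -22, 15] ≠ b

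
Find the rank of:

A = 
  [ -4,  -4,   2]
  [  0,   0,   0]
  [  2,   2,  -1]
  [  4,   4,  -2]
Row reduce:
R3 → R3 + (1/2)·R1
R4 → R4 + (1)·R1
REF = 
  [ -4,  -4,   2]
  [  0,   0,   0]
  [  0,   0,   0]
  [  0,   0,   0]
Pivot columns: 1 → 1 pivot.

rank(A) = 1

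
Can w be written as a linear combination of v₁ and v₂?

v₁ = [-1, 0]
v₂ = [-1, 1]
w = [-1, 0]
Yes

Form the augmented matrix and row-reduce:
[v₁|v₂|w] = 
  [ -1,  -1,  -1]
  [  0,   1,   0]
(already in echelon form — no row operations needed)

No row of the form [0 0 | nonzero], so the system is consistent. Back-substitution gives c₁ = 1, c₂ = 0: w = (1)·v₁ + (0)·v₂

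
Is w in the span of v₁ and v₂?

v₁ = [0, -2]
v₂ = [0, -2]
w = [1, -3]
No

Form the augmented matrix and row-reduce:
[v₁|v₂|w] = 
  [  0,   0,   1]
  [ -2,  -2,  -3]
Swap R1 ↔ R2
REF = 
  [ -2,  -2,  -3]
  [  0,   0,   1]

Row 2 reads [0 0 | 1], i.e. 0 = 1, so the system is inconsistent and w ∉ span{v₁, v₂}.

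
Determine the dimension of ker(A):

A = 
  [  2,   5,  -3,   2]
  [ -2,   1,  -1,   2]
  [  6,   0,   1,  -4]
nullity(A) = 2

Row reduce:
R2 → R2 + (1)·R1
R3 → R3 - (3)·R1
R3 → R3 + (5/2)·R2
REF = 
  [  2,   5,  -3,   2]
  [  0,   6,  -4,   4]
  [  0,   0,   0,   0]
Pivot columns: 1, 2 → 2 pivots.
rank(A) = 2, so nullity(A) = 4 - 2 = 2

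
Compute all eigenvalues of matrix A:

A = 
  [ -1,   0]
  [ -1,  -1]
tr(A) = -2, det(A) = 1
Characteristic polynomial: λ² - tr(A)λ + det(A) = λ² + 2λ + 1
λ² + 2λ + 1 = (λ + 1)²

λ = -1, -1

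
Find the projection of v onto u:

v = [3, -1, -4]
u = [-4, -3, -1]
proj_u(v) = [10/13, 15/26, 5/26]

v·u = (3)(-4) + (-1)(-3) + (-4)(-1) = -5
u·u = (-4)² + (-3)² + (-1)² = 26
proj_u(v) = (v·u / u·u) × u = (-5/26) × u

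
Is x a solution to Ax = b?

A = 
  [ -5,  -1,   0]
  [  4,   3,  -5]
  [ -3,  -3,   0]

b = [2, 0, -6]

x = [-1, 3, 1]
Yes

Ax = [2, 0, -6] = b ✓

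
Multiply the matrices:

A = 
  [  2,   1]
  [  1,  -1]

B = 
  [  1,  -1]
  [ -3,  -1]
A is 2×2 and B is 2×2, so AB is 2×2. Each entry is (row of A)·(column of B):
AB[1,1] = (2)(1) + (1)(-3) = -1
AB[1,2] = (2)(-1) + (1)(-1) = -3
AB[2,1] = (1)(1) + (-1)(-3) = 4
AB[2,2] = (1)(-1) + (-1)(-1) = 0

AB = 
  [ -1,  -3]
  [  4,   0]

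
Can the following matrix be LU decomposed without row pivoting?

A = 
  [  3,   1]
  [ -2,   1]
Yes.
A[1,1] = 3 ≠ 0, so Gaussian elimination proceeds without a row swap: multiplier ℓ₂₁ = (-2)/(3) = -2/3, and U[2,2] = 1 - (-2/3)(1) = 5/3.
L = 
  [   1,    0]
  [-2/3,    1]
U = 
  [  3,   1]
  [  0, 5/3]
Check row 2 of LU: [(-2/3)(3), (-2/3)(1) + (5/3)] = [-2, 1] = row 2 of A ✓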